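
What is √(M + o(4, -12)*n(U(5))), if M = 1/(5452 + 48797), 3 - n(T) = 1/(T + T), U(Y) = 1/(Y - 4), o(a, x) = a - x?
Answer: √696557481/4173 ≈ 6.3246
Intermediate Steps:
U(Y) = 1/(-4 + Y)
n(T) = 3 - 1/(2*T) (n(T) = 3 - 1/(T + T) = 3 - 1/(2*T))
M = 1/54249 ≈ 1.8434e-5
√(M + o(4, -12)*n(U(5))) = √(1/54249 + (4 - 1*(-12))*(3 - 1/(2*(1/(-4 + 5))))) = √(1/54249 + (4 + 12)*(3 - 1/(2*(1/1)))) = √(1/54249 + 16*(3 - ½/1)) = √(1/54249 + 16*(3 - ½*1)) = √(1/54249 + 16*(3 - ½)) = √(1/54249 + 16*(5/2)) = √(1/54249 + 40) = √(2169961/54249) = √696557481/4173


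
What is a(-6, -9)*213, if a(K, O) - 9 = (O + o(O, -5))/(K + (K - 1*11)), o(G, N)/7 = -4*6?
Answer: 81792/23 ≈ 3556.2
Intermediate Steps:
o(G, N) = -168 (o(G, N) = 7*(-4*6) = 7*(-24) = -168)
a(K, O) = 9 + (-168 + O)/(-11 + 2*K) (a(K, O) = 9 + (O - 168)/(K + (K - 1*11)) = 9 + (-168 + O)/(K + (K - 11)) = 9 + (-168 + O)/(K + (-11 + K)) = 9 + (-168 + O)/(-11 + 2*K))
a(-6, -9)*213 = ((-267 - 9 + 18*(-6))/(-11 + 2*(-6)))*213 = ((-267 - 9 - 108)/(-11 - 12))*213 = (-384/(-23))*213 = -1/23*(-384)*213 = (384/23)*213 = 81792/23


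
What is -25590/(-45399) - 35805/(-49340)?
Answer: 192541453/149332444 ≈ 1.2893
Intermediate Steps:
-25590/(-45399) - 35805/(-49340) = -25590*(-1/45399) - 35805*(-1/49340) = 8530/15133 + 7161/9868 = 192541453/149332444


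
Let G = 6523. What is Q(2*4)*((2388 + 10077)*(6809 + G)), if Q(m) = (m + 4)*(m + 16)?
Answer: 47860813440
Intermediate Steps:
Q(m) = (4 + m)*(16 + m)
Q(2*4)*((2388 + 10077)*(6809 + G)) = (64 + (2*4)**2 + 20*(2*4))*((2388 + 10077)*(6809 + 6523)) = (64 + 8**2 + 20*8)*(12465*13332) = (64 + 64 + 160)*166183380 = 288*166183380 = 47860813440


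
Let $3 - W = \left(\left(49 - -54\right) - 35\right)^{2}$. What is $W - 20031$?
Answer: $-24652$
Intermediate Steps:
$W = -4621$ ($W = 3 - \left(\left(49 - -54\right) - 35\right)^{2} = 3 - \left(\left(49 + 54\right) - 35\right)^{2} = 3 - \left(103 - 35\right)^{2} = 3 - 68^{2} = 3 - 4624 = -4621$)
$W - 20031 = -4621 - 20031 = -24652$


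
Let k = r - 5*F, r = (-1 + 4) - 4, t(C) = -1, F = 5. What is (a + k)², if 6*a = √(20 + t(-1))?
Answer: (156 - √19)²/36 ≈ 638.75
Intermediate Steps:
r = -1 (r = 3 - 4 = -1)
a = √19/6 (a = √(20 - 1)/6 = √19/6 ≈ 0.72648)
k = -26 (k = -1 - 5*5 = -1 - 25 = -26)
(a + k)² = (√19/6 - 26)² = (-26 + √19/6)²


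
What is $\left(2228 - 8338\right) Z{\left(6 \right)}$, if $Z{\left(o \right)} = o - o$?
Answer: $0$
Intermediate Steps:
$Z{\left(o \right)} = 0$
$\left(2228 - 8338\right) Z{\left(6 \right)} = \left(2228 - 8338\right) 0 = \left(-6110\right) 0 = 0$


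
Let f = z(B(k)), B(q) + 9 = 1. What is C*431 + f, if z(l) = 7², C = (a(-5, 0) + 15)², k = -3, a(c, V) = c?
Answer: 43149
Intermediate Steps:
B(q) = -8 (B(q) = -9 + 1 = -8)
C = 100 (C = (-5 + 15)² = 10² = 100)
z(l) = 49
f = 49
C*431 + f = 100*431 + 49 = 43100 + 49 = 43149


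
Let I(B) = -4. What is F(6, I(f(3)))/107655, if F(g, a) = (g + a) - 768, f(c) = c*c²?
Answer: -766/107655 ≈ -0.0071153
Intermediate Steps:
f(c) = c³
F(g, a) = -768 + a + g (F(g, a) = (a + g) - 768 = -768 + a + g)
F(6, I(f(3)))/107655 = (-768 - 4 + 6)/107655 = -766*1/107655 = -766/107655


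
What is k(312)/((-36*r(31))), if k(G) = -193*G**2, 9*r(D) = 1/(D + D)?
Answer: 291204576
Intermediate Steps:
r(D) = 1/(18*D) (r(D) = 1/(9*(D + D)) = 1/(9*((2*D))) = (1/(2*D))/9 = 1/(18*D))
k(312)/((-36*r(31))) = (-193*312**2)/((-2/31)) = (-193*97344)/((-2/31)) = -18787392/((-36*1/558)) = -18787392/(-2/31) = -18787392*(-31/2) = 291204576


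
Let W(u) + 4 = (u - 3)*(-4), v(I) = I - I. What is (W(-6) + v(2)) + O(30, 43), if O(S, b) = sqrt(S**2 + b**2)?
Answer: 32 + sqrt(2749) ≈ 84.431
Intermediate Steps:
v(I) = 0
W(u) = 8 - 4*u (W(u) = -4 + (u - 3)*(-4) = -4 + (-3 + u)*(-4) = -4 + (12 - 4*u) = 8 - 4*u)
(W(-6) + v(2)) + O(30, 43) = ((8 - 4*(-6)) + 0) + sqrt(30**2 + 43**2) = ((8 + 24) + 0) + sqrt(900 + 1849) = (32 + 0) + sqrt(2749) = 32 + sqrt(2749)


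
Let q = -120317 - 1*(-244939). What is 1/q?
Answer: 1/124622 ≈ 8.0243e-6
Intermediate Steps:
q = 124622 (q = -120317 + 244939 = 124622)
1/q = 1/124622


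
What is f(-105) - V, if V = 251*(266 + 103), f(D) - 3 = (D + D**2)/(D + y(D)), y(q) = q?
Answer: -92668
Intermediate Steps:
f(D) = 3 + (D + D**2)/(2*D) (f(D) = 3 + (D + D**2)/(D + D) = 3 + (D + D**2)/((2*D)) = 3 + (D + D**2)*(1/(2*D)) = 3 + (D + D**2)/(2*D))
V = 92619 (V = 251*369 = 92619)
f(-105) - V = (7/2 + (1/2)*(-105)) - 1*92619 = (7/2 - 105/2) - 92619 = -49 - 92619 = -92668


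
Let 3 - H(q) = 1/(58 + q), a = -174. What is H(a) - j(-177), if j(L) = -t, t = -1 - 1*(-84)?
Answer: 9977/116 ≈ 86.009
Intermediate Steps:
t = 83 (t = -1 + 84 = 83)
H(q) = 3 - 1/(58 + q)
j(L) = -83 (j(L) = -1*83 = -83)
H(a) - j(-177) = (173 + 3*(-174))/(58 - 174) - 1*(-83) = (173 - 522)/(-116) + 83 = -1/116*(-349) + 83 = 349/116 + 83 = 9977/116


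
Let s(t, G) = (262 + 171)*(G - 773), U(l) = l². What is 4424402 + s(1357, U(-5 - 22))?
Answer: 4405350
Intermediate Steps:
s(t, G) = -334709 + 433*G (s(t, G) = 433*(-773 + G) = -334709 + 433*G)
4424402 + s(1357, U(-5 - 22)) = 4424402 + (-334709 + 433*(-5 - 22)²) = 4424402 + (-334709 + 433*(-27)²) = 4424402 + (-334709 + 433*729) = 4424402 + (-334709 + 315657) = 4424402 - 19052 = 4405350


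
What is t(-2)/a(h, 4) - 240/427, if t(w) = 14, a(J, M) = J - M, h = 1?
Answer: -6698/1281 ≈ -5.2287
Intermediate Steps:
t(-2)/a(h, 4) - 240/427 = 14/(1 - 1*4) - 240/427 = 14/(1 - 4) - 240*1/427 = 14/(-3) - 240/427 = 14*(-⅓) - 240/427 = -14/3 - 240/427 = -6698/1281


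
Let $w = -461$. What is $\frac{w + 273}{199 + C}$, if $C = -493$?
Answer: $\frac{94}{147} \approx 0.63946$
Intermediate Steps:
$\frac{w + 273}{199 + C} = \frac{-461 + 273}{199 - 493} = - \frac{188}{-294} = \left(-188\right) \left(- \frac{1}{294}\right) = \frac{94}{147}$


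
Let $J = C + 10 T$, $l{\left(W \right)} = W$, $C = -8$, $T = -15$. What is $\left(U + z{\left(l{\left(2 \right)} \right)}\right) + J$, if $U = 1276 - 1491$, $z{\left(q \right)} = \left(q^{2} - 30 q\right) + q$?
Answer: $-427$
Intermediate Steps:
$z{\left(q \right)} = q^{2} - 29 q$
$J = -158$ ($J = -8 + 10 \left(-15\right) = -8 - 150 = -158$)
$U = -215$
$\left(U + z{\left(l{\left(2 \right)} \right)}\right) + J = \left(-215 + 2 \left(-29 + 2\right)\right) - 158 = \left(-215 + 2 \left(-27\right)\right) - 158 = \left(-215 - 54\right) - 158 = -269 - 158 = -427$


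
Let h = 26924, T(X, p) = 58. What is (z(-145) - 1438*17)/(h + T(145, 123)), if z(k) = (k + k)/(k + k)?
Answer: -24445/26982 ≈ -0.90597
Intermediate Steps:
z(k) = 1 (z(k) = (2*k)/((2*k)) = (2*k)*(1/(2*k)) = 1)
(z(-145) - 1438*17)/(h + T(145, 123)) = (1 - 1438*17)/(26924 + 58) = (1 - 24446)/26982 = -24445*1/26982 = -24445/26982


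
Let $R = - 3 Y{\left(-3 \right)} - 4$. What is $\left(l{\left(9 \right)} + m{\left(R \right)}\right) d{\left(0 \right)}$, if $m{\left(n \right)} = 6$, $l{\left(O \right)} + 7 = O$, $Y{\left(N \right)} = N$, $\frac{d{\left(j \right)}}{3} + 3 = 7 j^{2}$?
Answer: $-72$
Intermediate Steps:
$d{\left(j \right)} = -9 + 21 j^{2}$ ($d{\left(j \right)} = -9 + 3 \cdot 7 j^{2} = -9 + 21 j^{2}$)
$l{\left(O \right)} = -7 + O$
$R = 5$ ($R = \left(-3\right) \left(-3\right) - 4 = 9 - 4 = 5$)
$\left(l{\left(9 \right)} + m{\left(R \right)}\right) d{\left(0 \right)} = \left(\left(-7 + 9\right) + 6\right) \left(-9 + 21 \cdot 0^{2}\right) = \left(2 + 6\right) \left(-9 + 21 \cdot 0\right) = 8 \left(-9 + 0\right) = 8 \left(-9\right) = -72$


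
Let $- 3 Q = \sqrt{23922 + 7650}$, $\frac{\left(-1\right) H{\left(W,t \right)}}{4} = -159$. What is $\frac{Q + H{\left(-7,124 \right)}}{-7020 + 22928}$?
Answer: $\frac{159}{3977} - \frac{\sqrt{877}}{7954} \approx 0.036257$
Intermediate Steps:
$H{\left(W,t \right)} = 636$ ($H{\left(W,t \right)} = \left(-4\right) \left(-159\right) = 636$)
$Q = - 2 \sqrt{877}$ ($Q = - \frac{\sqrt{23922 + 7650}}{3} = - \frac{\sqrt{31572}}{3} = - \frac{6 \sqrt{877}}{3} = - 2 \sqrt{877} \approx -59.228$)
$\frac{Q + H{\left(-7,124 \right)}}{-7020 + 22928} = \frac{- 2 \sqrt{877} + 636}{-7020 + 22928} = \frac{636 - 2 \sqrt{877}}{15908} = \left(636 - 2 \sqrt{877}\right) \frac{1}{15908} = \frac{159}{3977} - \frac{\sqrt{877}}{7954}$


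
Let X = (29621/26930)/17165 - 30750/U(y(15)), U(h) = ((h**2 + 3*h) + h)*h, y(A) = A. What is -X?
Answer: 189522226103/26348446650 ≈ 7.1929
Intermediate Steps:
U(h) = h*(h**2 + 4*h) (U(h) = (h**2 + 4*h)*h = h*(h**2 + 4*h))
X = -189522226103/26348446650 (X = (29621/26930)/17165 - 30750*1/(225*(4 + 15)) = (29621*(1/26930))*(1/17165) - 30750/(225*19) = (29621/26930)*(1/17165) - 30750/4275 = 29621/462253450 - 30750*1/4275 = 29621/462253450 - 410/57 = -189522226103/26348446650 ≈ -7.1929)
-X = -1*(-189522226103/26348446650) = 189522226103/26348446650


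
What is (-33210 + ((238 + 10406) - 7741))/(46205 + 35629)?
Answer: -30307/81834 ≈ -0.37035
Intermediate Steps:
(-33210 + ((238 + 10406) - 7741))/(46205 + 35629) = (-33210 + (10644 - 7741))/81834 = (-33210 + 2903)*(1/81834) = -30307*1/81834 = -30307/81834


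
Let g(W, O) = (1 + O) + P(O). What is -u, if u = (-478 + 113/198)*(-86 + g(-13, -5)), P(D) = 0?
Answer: -472655/11 ≈ -42969.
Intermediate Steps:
g(W, O) = 1 + O (g(W, O) = (1 + O) + 0 = 1 + O)
u = 472655/11 (u = (-478 + 113/198)*(-86 + (1 - 5)) = (-478 + 113*(1/198))*(-86 - 4) = (-478 + 113/198)*(-90) = -94531/198*(-90) = 472655/11 ≈ 42969.)
-u = -1*472655/11 = -472655/11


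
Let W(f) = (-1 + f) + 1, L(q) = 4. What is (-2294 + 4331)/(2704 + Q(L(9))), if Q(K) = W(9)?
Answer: 2037/2713 ≈ 0.75083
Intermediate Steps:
W(f) = f
Q(K) = 9
(-2294 + 4331)/(2704 + Q(L(9))) = (-2294 + 4331)/(2704 + 9) = 2037/2713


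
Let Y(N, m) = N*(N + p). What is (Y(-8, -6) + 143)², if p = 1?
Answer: 39601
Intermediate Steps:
Y(N, m) = N*(1 + N) (Y(N, m) = N*(N + 1) = N*(1 + N))
(Y(-8, -6) + 143)² = (-8*(1 - 8) + 143)² = (-8*(-7) + 143)² = (56 + 143)² = 199² = 39601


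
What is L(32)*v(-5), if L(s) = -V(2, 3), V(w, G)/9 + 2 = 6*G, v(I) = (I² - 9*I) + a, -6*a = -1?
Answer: -10104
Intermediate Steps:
a = ⅙ (a = -⅙*(-1) = ⅙ ≈ 0.16667)
v(I) = ⅙ + I² - 9*I (v(I) = (I² - 9*I) + ⅙ = ⅙ + I² - 9*I)
V(w, G) = -18 + 54*G (V(w, G) = -18 + 9*(6*G) = -18 + 54*G)
L(s) = -144 (L(s) = -(-18 + 54*3) = -(-18 + 162) = -1*144 = -144)
L(32)*v(-5) = -144*(⅙ + (-5)² - 9*(-5)) = -144*(⅙ + 25 + 45) = -144*421/6 = -10104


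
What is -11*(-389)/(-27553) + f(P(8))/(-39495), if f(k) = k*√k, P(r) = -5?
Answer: -4279/27553 + I*√5/7899 ≈ -0.1553 + 0.00028308*I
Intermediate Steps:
f(k) = k^(3/2)
-11*(-389)/(-27553) + f(P(8))/(-39495) = -11*(-389)/(-27553) + (-5)^(3/2)/(-39495) = 4279*(-1/27553) - 5*I*√5*(-1/39495) = -4279/27553 + I*√5/7899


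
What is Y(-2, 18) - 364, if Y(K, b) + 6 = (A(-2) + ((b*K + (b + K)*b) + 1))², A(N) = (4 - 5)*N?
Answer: 64655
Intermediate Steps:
A(N) = -N
Y(K, b) = -6 + (3 + K*b + b*(K + b))² (Y(K, b) = -6 + (-1*(-2) + ((b*K + (b + K)*b) + 1))² = -6 + (2 + ((K*b + (K + b)*b) + 1))² = -6 + (2 + ((K*b + b*(K + b)) + 1))² = -6 + (2 + (1 + K*b + b*(K + b)))² = -6 + (3 + K*b + b*(K + b))²)
Y(-2, 18) - 364 = (-6 + (3 + 18² + 2*(-2)*18)²) - 364 = (-6 + (3 + 324 - 72)²) - 364 = (-6 + 255²) - 364 = (-6 + 65025) - 364 = 65019 - 364 = 64655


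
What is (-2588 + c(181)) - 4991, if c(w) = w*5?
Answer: -6674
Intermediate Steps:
c(w) = 5*w
(-2588 + c(181)) - 4991 = (-2588 + 5*181) - 4991 = (-2588 + 905) - 4991 = -1683 - 4991 = -6674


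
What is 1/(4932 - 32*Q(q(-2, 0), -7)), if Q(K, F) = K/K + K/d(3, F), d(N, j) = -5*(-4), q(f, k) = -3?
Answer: 5/24524 ≈ 0.00020388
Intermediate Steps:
d(N, j) = 20
Q(K, F) = 1 + K/20 (Q(K, F) = K/K + K/20 = 1 + K*(1/20) = 1 + K/20)
1/(4932 - 32*Q(q(-2, 0), -7)) = 1/(4932 - 32*(1 + (1/20)*(-3))) = 1/(4932 - 32*(1 - 3/20)) = 1/(4932 - 32*17/20) = 1/(4932 - 136/5) = 1/(24524/5) = 5/24524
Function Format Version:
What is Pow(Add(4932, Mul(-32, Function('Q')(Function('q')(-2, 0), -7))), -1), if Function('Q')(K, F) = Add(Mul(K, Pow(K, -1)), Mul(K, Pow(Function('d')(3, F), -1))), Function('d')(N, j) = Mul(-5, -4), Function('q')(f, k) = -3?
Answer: Rational(5, 24524) ≈ 0.00020388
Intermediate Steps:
Function('d')(N, j) = 20
Function('Q')(K, F) = Add(1, Mul(Rational(1, 20), K)) (Function('Q')(K, F) = Add(Mul(K, Pow(K, -1)), Mul(K, Pow(20, -1))) = Add(1, Mul(K, Rational(1, 20))) = Add(1, Mul(Rational(1, 20), K)))
Pow(Add(4932, Mul(-32, Function('Q')(Function('q')(-2, 0), -7))), -1) = Pow(Add(4932, Mul(-32, Add(1, Mul(Rational(1, 20), -3)))), -1) = Pow(Add(4932, Mul(-32, Add(1, Rational(-3, 20)))), -1) = Pow(Add(4932, Mul(-32, Rational(17, 20))), -1) = Pow(Add(4932, Rational(-136, 5)), -1) = Pow(Rational(24524, 5), -1) = Rational(5, 24524)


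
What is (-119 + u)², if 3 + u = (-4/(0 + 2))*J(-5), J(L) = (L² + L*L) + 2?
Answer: 51076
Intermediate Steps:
J(L) = 2 + 2*L² (J(L) = (L² + L²) + 2 = 2*L² + 2 = 2 + 2*L²)
u = -107 (u = -3 + (-4/(0 + 2))*(2 + 2*(-5)²) = -3 + (-4/2)*(2 + 2*25) = -3 + ((½)*(-4))*(2 + 50) = -3 - 2*52 = -3 - 104 = -107)
(-119 + u)² = (-119 - 107)² = (-226)² = 51076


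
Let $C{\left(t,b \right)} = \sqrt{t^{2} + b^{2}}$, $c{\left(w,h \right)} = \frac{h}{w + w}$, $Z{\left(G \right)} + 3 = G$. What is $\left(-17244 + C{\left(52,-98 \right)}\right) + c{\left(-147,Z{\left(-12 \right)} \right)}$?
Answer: $- \frac{1689907}{98} + 2 \sqrt{3077} \approx -17133.0$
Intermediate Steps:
$Z{\left(G \right)} = -3 + G$
$c{\left(w,h \right)} = \frac{h}{2 w}$
$C{\left(t,b \right)} = \sqrt{b^{2} + t^{2}}$
$\left(-17244 + C{\left(52,-98 \right)}\right) + c{\left(-147,Z{\left(-12 \right)} \right)} = \left(-17244 + \sqrt{\left(-98\right)^{2} + 52^{2}}\right) + \frac{-3 - 12}{2 \left(-147\right)} = \left(-17244 + \sqrt{9604 + 2704}\right) + \frac{1}{2} \left(-15\right) \left(- \frac{1}{147}\right) = \left(-17244 + \sqrt{12308}\right) + \frac{5}{98} = \left(-17244 + 2 \sqrt{3077}\right) + \frac{5}{98} = - \frac{1689907}{98} + 2 \sqrt{3077}$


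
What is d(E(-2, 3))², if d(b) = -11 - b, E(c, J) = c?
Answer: 81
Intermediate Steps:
d(E(-2, 3))² = (-11 - 1*(-2))² = (-11 + 2)² = (-9)² = 81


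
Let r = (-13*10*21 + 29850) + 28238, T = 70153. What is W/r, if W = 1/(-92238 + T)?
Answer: -1/1222581430 ≈ -8.1794e-10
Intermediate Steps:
r = 55358 (r = (-130*21 + 29850) + 28238 = (-2730 + 29850) + 28238 = 27120 + 28238 = 55358)
W = -1/22085 (W = 1/(-92238 + 70153) = 1/(-22085) = -1/22085 ≈ -4.5280e-5)
W/r = -1/22085/55358 = -1/22085*1/55358 = -1/1222581430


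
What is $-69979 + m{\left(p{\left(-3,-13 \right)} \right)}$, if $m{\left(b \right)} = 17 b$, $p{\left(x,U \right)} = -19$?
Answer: $-70302$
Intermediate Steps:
$-69979 + m{\left(p{\left(-3,-13 \right)} \right)} = -69979 + 17 \left(-19\right) = -69979 - 323 = -70302$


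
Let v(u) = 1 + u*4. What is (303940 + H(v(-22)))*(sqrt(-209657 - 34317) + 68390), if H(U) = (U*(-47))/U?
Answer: 20783242270 + 303893*I*sqrt(243974) ≈ 2.0783e+10 + 1.501e+8*I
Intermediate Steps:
v(u) = 1 + 4*u
H(U) = -47 (H(U) = (-47*U)/U = -47)
(303940 + H(v(-22)))*(sqrt(-209657 - 34317) + 68390) = (303940 - 47)*(sqrt(-209657 - 34317) + 68390) = 303893*(sqrt(-243974) + 68390) = 303893*(I*sqrt(243974) + 68390) = 303893*(68390 + I*sqrt(243974)) = 20783242270 + 303893*I*sqrt(243974)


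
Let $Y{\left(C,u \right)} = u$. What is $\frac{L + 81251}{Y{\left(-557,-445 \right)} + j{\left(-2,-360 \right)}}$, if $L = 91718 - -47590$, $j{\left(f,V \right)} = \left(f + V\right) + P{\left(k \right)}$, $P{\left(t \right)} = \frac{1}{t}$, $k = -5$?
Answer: $- \frac{1102795}{4036} \approx -273.24$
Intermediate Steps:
$j{\left(f,V \right)} = - \frac{1}{5} + V + f$ ($j{\left(f,V \right)} = \left(f + V\right) + \frac{1}{-5} = \left(V + f\right) - \frac{1}{5} = - \frac{1}{5} + V + f$)
$L = 139308$ ($L = 91718 + 47590 = 139308$)
$\frac{L + 81251}{Y{\left(-557,-445 \right)} + j{\left(-2,-360 \right)}} = \frac{139308 + 81251}{-445 - \frac{1811}{5}} = \frac{220559}{-445 - \frac{1811}{5}} = \frac{220559}{- \frac{4036}{5}} = 220559 \left(- \frac{5}{4036}\right) = - \frac{1102795}{4036}$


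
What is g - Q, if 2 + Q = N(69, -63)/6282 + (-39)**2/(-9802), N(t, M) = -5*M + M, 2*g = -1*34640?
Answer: -350548627/20242 ≈ -17318.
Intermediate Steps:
g = -17320 (g = (-1*34640)/2 = (1/2)*(-34640) = -17320)
N(t, M) = -4*M
Q = -42813/20242 (Q = -2 + (-4*(-63)/6282 + (-39)**2/(-9802)) = -2 + (252*(1/6282) + 1521*(-1/9802)) = -2 + (14/349 - 9/58) = -2 - 2329/20242 = -42813/20242 ≈ -2.1151)
g - Q = -17320 - 1*(-42813/20242) = -17320 + 42813/20242 = -350548627/20242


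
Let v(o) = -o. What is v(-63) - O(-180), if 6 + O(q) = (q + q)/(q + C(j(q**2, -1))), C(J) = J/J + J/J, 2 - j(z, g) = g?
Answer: 5961/89 ≈ 66.978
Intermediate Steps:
j(z, g) = 2 - g
C(J) = 2 (C(J) = 1 + 1 = 2)
O(q) = -6 + 2*q/(2 + q) (O(q) = -6 + (q + q)/(q + 2) = -6 + (2*q)/(2 + q) = -6 + 2*q/(2 + q))
v(-63) - O(-180) = -1*(-63) - 4*(-3 - 1*(-180))/(2 - 180) = 63 - 4*(-3 + 180)/(-178) = 63 - 4*(-1)*177/178 = 63 - 1*(-354/89) = 63 + 354/89 = 5961/89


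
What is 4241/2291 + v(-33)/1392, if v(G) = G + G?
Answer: 33059/18328 ≈ 1.8037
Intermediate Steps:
v(G) = 2*G
4241/2291 + v(-33)/1392 = 4241/2291 + (2*(-33))/1392 = 4241*(1/2291) - 66*1/1392 = 4241/2291 - 11/232 = 33059/18328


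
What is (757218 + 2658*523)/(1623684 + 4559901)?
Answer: 715784/2061195 ≈ 0.34727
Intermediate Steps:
(757218 + 2658*523)/(1623684 + 4559901) = (757218 + 1390134)/6183585 = 2147352*(1/6183585) = 715784/2061195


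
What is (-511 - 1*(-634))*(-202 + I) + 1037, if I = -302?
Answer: -60955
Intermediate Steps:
(-511 - 1*(-634))*(-202 + I) + 1037 = (-511 - 1*(-634))*(-202 - 302) + 1037 = (-511 + 634)*(-504) + 1037 = 123*(-504) + 1037 = -61992 + 1037 = -60955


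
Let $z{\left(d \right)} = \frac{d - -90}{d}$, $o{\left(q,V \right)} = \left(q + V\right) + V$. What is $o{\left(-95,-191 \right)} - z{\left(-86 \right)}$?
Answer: $- \frac{20509}{43} \approx -476.95$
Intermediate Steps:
$o{\left(q,V \right)} = q + 2 V$ ($o{\left(q,V \right)} = \left(V + q\right) + V = q + 2 V$)
$z{\left(d \right)} = \frac{90 + d}{d}$ ($z{\left(d \right)} = \frac{d + 90}{d} = \frac{90 + d}{d}$)
$o{\left(-95,-191 \right)} - z{\left(-86 \right)} = \left(-95 + 2 \left(-191\right)\right) - \frac{90 - 86}{-86} = \left(-95 - 382\right) - \left(- \frac{1}{86}\right) 4 = -477 - - \frac{2}{43} = -477 + \frac{2}{43} = - \frac{20509}{43}$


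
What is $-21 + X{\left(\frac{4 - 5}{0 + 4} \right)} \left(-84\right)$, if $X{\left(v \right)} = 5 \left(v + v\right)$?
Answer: $189$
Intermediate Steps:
$X{\left(v \right)} = 10 v$ ($X{\left(v \right)} = 5 \cdot 2 v = 10 v$)
$-21 + X{\left(\frac{4 - 5}{0 + 4} \right)} \left(-84\right) = -21 + 10 \frac{4 - 5}{0 + 4} \left(-84\right) = -21 + 10 \left(- \frac{1}{4}\right) \left(-84\right) = -21 - -210 = -21 + 210 = 189$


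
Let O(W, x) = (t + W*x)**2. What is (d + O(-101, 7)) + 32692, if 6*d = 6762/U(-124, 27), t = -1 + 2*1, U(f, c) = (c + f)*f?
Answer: 6388408711/12028 ≈ 5.3113e+5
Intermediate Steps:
U(f, c) = f*(c + f)
t = 1 (t = -1 + 2 = 1)
d = 1127/12028 (d = (6762/((-124*(27 - 124))))/6 = (6762/((-124*(-97))))/6 = (6762/12028)/6 = (6762*(1/12028))/6 = (1/6)*(3381/6014) = 1127/12028 ≈ 0.093698)
O(W, x) = (1 + W*x)**2
(d + O(-101, 7)) + 32692 = (1127/12028 + (1 - 101*7)**2) + 32692 = (1127/12028 + (1 - 707)**2) + 32692 = (1127/12028 + (-706)**2) + 32692 = (1127/12028 + 498436) + 32692 = 5995189335/12028 + 32692 = 6388408711/12028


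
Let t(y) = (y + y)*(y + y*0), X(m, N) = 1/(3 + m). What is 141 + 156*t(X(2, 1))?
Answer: 3837/25 ≈ 153.48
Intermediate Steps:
t(y) = 2*y**2 (t(y) = (2*y)*(y + 0) = (2*y)*y = 2*y**2)
141 + 156*t(X(2, 1)) = 141 + 156*(2*(1/(3 + 2))**2) = 141 + 156*(2*(1/5)**2) = 141 + 156*(2*(1/25)) = 141 + 156*(2/25) = 141 + 312/25 = 3837/25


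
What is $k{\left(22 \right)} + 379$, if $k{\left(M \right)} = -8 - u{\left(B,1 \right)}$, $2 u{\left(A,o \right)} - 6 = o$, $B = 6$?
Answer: $\frac{735}{2} \approx 367.5$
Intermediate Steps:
$u{\left(A,o \right)} = 3 + \frac{o}{2}$
$k{\left(M \right)} = - \frac{23}{2}$ ($k{\left(M \right)} = -8 - \left(3 + \frac{1}{2} \cdot 1\right) = -8 - \left(3 + \frac{1}{2}\right) = -8 - \frac{7}{2} = - \frac{23}{2}$)
$k{\left(22 \right)} + 379 = - \frac{23}{2} + 379 = \frac{735}{2}$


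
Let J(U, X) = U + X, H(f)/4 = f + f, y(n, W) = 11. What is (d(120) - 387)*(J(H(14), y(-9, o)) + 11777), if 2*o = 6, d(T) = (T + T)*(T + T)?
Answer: 680834700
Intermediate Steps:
d(T) = 4*T² (d(T) = (2*T)*(2*T) = 4*T²)
o = 3 (o = (½)*6 = 3)
H(f) = 8*f (H(f) = 4*(f + f) = 4*(2*f) = 8*f)
(d(120) - 387)*(J(H(14), y(-9, o)) + 11777) = (4*120² - 387)*((8*14 + 11) + 11777) = (4*14400 - 387)*((112 + 11) + 11777) = (57600 - 387)*(123 + 11777) = 57213*11900 = 680834700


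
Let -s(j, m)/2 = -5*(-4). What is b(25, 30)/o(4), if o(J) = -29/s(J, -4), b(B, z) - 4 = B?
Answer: 40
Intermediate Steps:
b(B, z) = 4 + B
s(j, m) = -40 (s(j, m) = -(-10)*(-4) = -2*20 = -40)
o(J) = 29/40 (o(J) = -29/(-40) = -29*(-1/40) = 29/40)
b(25, 30)/o(4) = (4 + 25)/(29/40) = 29*(40/29) = 40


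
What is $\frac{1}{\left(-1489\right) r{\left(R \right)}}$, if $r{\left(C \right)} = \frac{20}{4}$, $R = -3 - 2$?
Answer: $- \frac{1}{7445} \approx -0.00013432$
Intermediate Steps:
$R = -5$
$r{\left(C \right)} = 5$ ($r{\left(C \right)} = 20 \cdot \frac{1}{4} = 5$)
$\frac{1}{\left(-1489\right) r{\left(R \right)}} = \frac{1}{\left(-1489\right) 5} = \frac{1}{-7445} = - \frac{1}{7445}$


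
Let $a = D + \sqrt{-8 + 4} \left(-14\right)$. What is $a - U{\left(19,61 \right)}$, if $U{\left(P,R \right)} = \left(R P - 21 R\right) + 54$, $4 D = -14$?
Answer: $\frac{129}{2} - 28 i \approx 64.5 - 28.0 i$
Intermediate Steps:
$D = - \frac{7}{2}$ ($D = \frac{1}{4} \left(-14\right) = - \frac{7}{2} \approx -3.5$)
$U{\left(P,R \right)} = 54 - 21 R + P R$ ($U{\left(P,R \right)} = \left(P R - 21 R\right) + 54 = \left(- 21 R + P R\right) + 54 = 54 - 21 R + P R$)
$a = - \frac{7}{2} - 28 i$ ($a = - \frac{7}{2} + \sqrt{-8 + 4} \left(-14\right) = - \frac{7}{2} + \sqrt{-4} \left(-14\right) = - \frac{7}{2} + 2 i \left(-14\right) = - \frac{7}{2} - 28 i \approx -3.5 - 28.0 i$)
$a - U{\left(19,61 \right)} = \left(- \frac{7}{2} - 28 i\right) - \left(54 - 1281 + 19 \cdot 61\right) = \left(- \frac{7}{2} - 28 i\right) - \left(54 - 1281 + 1159\right) = \left(- \frac{7}{2} - 28 i\right) - -68 = \left(- \frac{7}{2} - 28 i\right) + 68 = \frac{129}{2} - 28 i$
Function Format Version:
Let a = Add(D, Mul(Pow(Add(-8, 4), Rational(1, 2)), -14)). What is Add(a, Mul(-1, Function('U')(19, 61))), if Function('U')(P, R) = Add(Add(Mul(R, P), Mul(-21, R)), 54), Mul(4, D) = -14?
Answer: Add(Rational(129, 2), Mul(-28, I)) ≈ Add(64.500, Mul(-28.000, I))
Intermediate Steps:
D = Rational(-7, 2) (D = Mul(Rational(1, 4), -14) = Rational(-7, 2) ≈ -3.5000)
Function('U')(P, R) = Add(54, Mul(-21, R), Mul(P, R)) (Function('U')(P, R) = Add(Add(Mul(P, R), Mul(-21, R)), 54) = Add(Add(Mul(-21, R), Mul(P, R)), 54) = Add(54, Mul(-21, R), Mul(P, R)))
a = Add(Rational(-7, 2), Mul(-28, I)) (a = Add(Rational(-7, 2), Mul(Pow(Add(-8, 4), Rational(1, 2)), -14)) = Add(Rational(-7, 2), Mul(Pow(-4, Rational(1, 2)), -14)) = Add(Rational(-7, 2), Mul(Mul(2, I), -14)) = Add(Rational(-7, 2), Mul(-28, I)) ≈ Add(-3.5000, Mul(-28.000, I)))
Add(a, Mul(-1, Function('U')(19, 61))) = Add(Add(Rational(-7, 2), Mul(-28, I)), Mul(-1, Add(54, Mul(-21, 61), Mul(19, 61)))) = Add(Add(Rational(-7, 2), Mul(-28, I)), Mul(-1, Add(54, -1281, 1159))) = Add(Add(Rational(-7, 2), Mul(-28, I)), Mul(-1, -68)) = Add(Add(Rational(-7, 2), Mul(-28, I)), 68) = Add(Rational(129, 2), Mul(-28, I))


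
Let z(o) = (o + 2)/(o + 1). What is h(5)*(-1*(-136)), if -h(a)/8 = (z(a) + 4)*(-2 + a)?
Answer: -16864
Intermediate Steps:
z(o) = (2 + o)/(1 + o)
h(a) = -8*(-2 + a)*(4 + (2 + a)/(1 + a)) (h(a) = -8*((2 + a)/(1 + a) + 4)*(-2 + a) = -8*(4 + (2 + a)/(1 + a))*(-2 + a) = -8*(-2 + a)*(4 + (2 + a)/(1 + a)))
h(5)*(-1*(-136)) = (8*(12 - 5*5**2 + 4*5)/(1 + 5))*(-1*(-136)) = (8*(12 - 5*25 + 20)/6)*136 = (8*(1/6)*(12 - 125 + 20))*136 = (8*(1/6)*(-93))*136 = -124*136 = -16864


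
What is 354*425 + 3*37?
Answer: 150561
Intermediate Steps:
354*425 + 3*37 = 150450 + 111 = 150561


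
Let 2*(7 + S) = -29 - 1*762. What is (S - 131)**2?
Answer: 1138489/4 ≈ 2.8462e+5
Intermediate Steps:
S = -805/2 (S = -7 + (-29 - 1*762)/2 = -7 + (-29 - 762)/2 = -7 + (1/2)*(-791) = -7 - 791/2 = -805/2 ≈ -402.50)
(S - 131)**2 = (-805/2 - 131)**2 = (-1067/2)**2 = 1138489/4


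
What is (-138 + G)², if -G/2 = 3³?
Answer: 36864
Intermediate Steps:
G = -54 (G = -2*3³ = -2*27 = -54)
(-138 + G)² = (-138 - 54)² = (-192)² = 36864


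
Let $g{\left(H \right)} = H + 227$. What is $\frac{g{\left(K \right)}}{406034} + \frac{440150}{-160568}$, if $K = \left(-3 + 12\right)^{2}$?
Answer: $- \frac{44666602539}{16299016828} \approx -2.7404$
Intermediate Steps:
$K = 81$ ($K = 9^{2} = 81$)
$g{\left(H \right)} = 227 + H$
$\frac{g{\left(K \right)}}{406034} + \frac{440150}{-160568} = \frac{227 + 81}{406034} + \frac{440150}{-160568} = 308 \cdot \frac{1}{406034} + 440150 \left(- \frac{1}{160568}\right) = \frac{154}{203017} - \frac{220075}{80284} = - \frac{44666602539}{16299016828}$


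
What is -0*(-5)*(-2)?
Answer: 0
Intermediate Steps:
-0*(-5)*(-2) = -1*0*(-2) = 0*(-2) = 0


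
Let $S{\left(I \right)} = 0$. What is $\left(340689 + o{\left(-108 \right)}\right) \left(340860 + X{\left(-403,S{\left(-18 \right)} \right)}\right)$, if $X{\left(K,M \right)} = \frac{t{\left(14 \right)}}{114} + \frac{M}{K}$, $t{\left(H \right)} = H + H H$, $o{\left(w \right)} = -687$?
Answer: $\frac{2201980452750}{19} \approx 1.1589 \cdot 10^{11}$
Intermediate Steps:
$t{\left(H \right)} = H + H^{2}$
$X{\left(K,M \right)} = \frac{35}{19} + \frac{M}{K}$ ($X{\left(K,M \right)} = \frac{14 \left(1 + 14\right)}{114} + \frac{M}{K} = 14 \cdot 15 \cdot \frac{1}{114} + \frac{M}{K} = 210 \cdot \frac{1}{114} + \frac{M}{K} = \frac{35}{19} + \frac{M}{K}$)
$\left(340689 + o{\left(-108 \right)}\right) \left(340860 + X{\left(-403,S{\left(-18 \right)} \right)}\right) = \left(340689 - 687\right) \left(340860 + \left(\frac{35}{19} + \frac{0}{-403}\right)\right) = 340002 \left(340860 + \left(\frac{35}{19} + 0 \left(- \frac{1}{403}\right)\right)\right) = 340002 \left(340860 + \left(\frac{35}{19} + 0\right)\right) = 340002 \left(340860 + \frac{35}{19}\right) = 340002 \cdot \frac{6476375}{19} = \frac{2201980452750}{19}$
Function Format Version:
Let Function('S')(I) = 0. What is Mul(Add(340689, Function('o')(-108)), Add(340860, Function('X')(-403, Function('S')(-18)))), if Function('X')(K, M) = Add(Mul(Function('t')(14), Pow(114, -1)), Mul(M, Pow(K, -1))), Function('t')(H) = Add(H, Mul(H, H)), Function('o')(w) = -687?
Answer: Rational(2201980452750, 19) ≈ 1.1589e+11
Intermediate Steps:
Function('t')(H) = Add(H, Pow(H, 2))
Function('X')(K, M) = Add(Rational(35, 19), Mul(M, Pow(K, -1))) (Function('X')(K, M) = Add(Mul(Mul(14, Add(1, 14)), Pow(114, -1)), Mul(M, Pow(K, -1))) = Add(Mul(Mul(14, 15), Rational(1, 114)), Mul(M, Pow(K, -1))) = Add(Mul(210, Rational(1, 114)), Mul(M, Pow(K, -1))) = Add(Rational(35, 19), Mul(M, Pow(K, -1))))
Mul(Add(340689, Function('o')(-108)), Add(340860, Function('X')(-403, Function('S')(-18)))) = Mul(Add(340689, -687), Add(340860, Add(Rational(35, 19), Mul(0, Pow(-403, -1))))) = Mul(340002, Add(340860, Add(Rational(35, 19), Mul(0, Rational(-1, 403))))) = Mul(340002, Add(340860, Add(Rational(35, 19), 0))) = Mul(340002, Add(340860, Rational(35, 19))) = Mul(340002, Rational(6476375, 19)) = Rational(2201980452750, 19)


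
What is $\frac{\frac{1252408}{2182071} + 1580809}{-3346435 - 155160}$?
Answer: $- \frac{3449438727847}{7640728903245} \approx -0.45145$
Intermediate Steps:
$\frac{\frac{1252408}{2182071} + 1580809}{-3346435 - 155160} = \frac{1252408 \cdot \frac{1}{2182071} + 1580809}{-3501595} = \left(\frac{1252408}{2182071} + 1580809\right) \left(- \frac{1}{3501595}\right) = \frac{3449438727847}{2182071} \left(- \frac{1}{3501595}\right) = - \frac{3449438727847}{7640728903245}$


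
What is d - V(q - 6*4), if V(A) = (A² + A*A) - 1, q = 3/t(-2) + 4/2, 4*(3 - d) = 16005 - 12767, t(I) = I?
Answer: -1910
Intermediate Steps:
d = -1613/2 (d = 3 - (16005 - 12767)/4 = 3 - ¼*3238 = 3 - 1619/2 = -1613/2 ≈ -806.50)
q = ½ (q = 3/(-2) + 4/2 = 3*(-½) + 4*(½) = -3/2 + 2 = ½ ≈ 0.50000)
V(A) = -1 + 2*A² (V(A) = (A² + A²) - 1 = 2*A² - 1 = -1 + 2*A²)
d - V(q - 6*4) = -1613/2 - (-1 + 2*(½ - 6*4)²) = -1613/2 - (-1 + 2*(½ - 24)²) = -1613/2 - (-1 + 2*(-47/2)²) = -1613/2 - (-1 + 2*(2209/4)) = -1613/2 - (-1 + 2209/2) = -1613/2 - 1*2207/2 = -1613/2 - 2207/2 = -1910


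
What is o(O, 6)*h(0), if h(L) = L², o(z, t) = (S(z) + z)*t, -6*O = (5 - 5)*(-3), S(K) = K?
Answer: 0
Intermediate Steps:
O = 0 (O = -(5 - 5)*(-3)/6 = -0*(-3) = -⅙*0 = 0)
o(z, t) = 2*t*z (o(z, t) = (z + z)*t = (2*z)*t = 2*t*z)
o(O, 6)*h(0) = (2*6*0)*0² = 0*0 = 0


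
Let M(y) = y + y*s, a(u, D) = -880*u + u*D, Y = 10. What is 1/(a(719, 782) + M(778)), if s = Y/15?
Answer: -3/207496 ≈ -1.4458e-5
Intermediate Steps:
a(u, D) = -880*u + D*u
s = ⅔ (s = 10/15 = 10*(1/15) = ⅔ ≈ 0.66667)
M(y) = 5*y/3 (M(y) = y + y*(⅔) = y + 2*y/3 = 5*y/3)
1/(a(719, 782) + M(778)) = 1/(719*(-880 + 782) + (5/3)*778) = 1/(719*(-98) + 3890/3) = 1/(-70462 + 3890/3) = 1/(-207496/3) = -3/207496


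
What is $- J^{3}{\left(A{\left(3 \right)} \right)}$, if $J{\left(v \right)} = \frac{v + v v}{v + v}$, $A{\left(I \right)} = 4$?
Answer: $- \frac{125}{8} \approx -15.625$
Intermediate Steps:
$J{\left(v \right)} = \frac{v + v^{2}}{2 v}$
$- J^{3}{\left(A{\left(3 \right)} \right)} = - \left(\frac{1}{2} + \frac{1}{2} \cdot 4\right)^{3} = - \left(\frac{1}{2} + 2\right)^{3} = - \left(\frac{5}{2}\right)^{3} = \left(-1\right) \frac{125}{8} = - \frac{125}{8}$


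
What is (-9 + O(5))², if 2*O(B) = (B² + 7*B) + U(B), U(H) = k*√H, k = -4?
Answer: 461 - 84*√5 ≈ 273.17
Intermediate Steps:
U(H) = -4*√H
O(B) = B²/2 - 2*√B + 7*B/2 (O(B) = ((B² + 7*B) - 4*√B)/2 = (B² - 4*√B + 7*B)/2 = B²/2 - 2*√B + 7*B/2)
(-9 + O(5))² = (-9 + ((½)*5² - 2*√5 + (7/2)*5))² = (-9 + ((½)*25 - 2*√5 + 35/2))² = (-9 + (25/2 - 2*√5 + 35/2))² = (-9 + (30 - 2*√5))² = (21 - 2*√5)²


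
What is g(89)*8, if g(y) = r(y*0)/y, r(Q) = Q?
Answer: 0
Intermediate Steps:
g(y) = 0 (g(y) = (y*0)/y = 0/y = 0)
g(89)*8 = 0*8 = 0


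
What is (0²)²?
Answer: 0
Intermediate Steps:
(0²)² = 0² = 0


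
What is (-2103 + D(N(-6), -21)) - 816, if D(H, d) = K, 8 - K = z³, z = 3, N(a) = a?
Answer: -2938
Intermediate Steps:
K = -19 (K = 8 - 1*3³ = 8 - 1*27 = 8 - 27 = -19)
D(H, d) = -19
(-2103 + D(N(-6), -21)) - 816 = (-2103 - 19) - 816 = -2122 - 816 = -2938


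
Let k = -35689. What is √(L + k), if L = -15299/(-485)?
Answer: I*√8387525010/485 ≈ 188.83*I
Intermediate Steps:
L = 15299/485 (L = -15299*(-1/485) = 15299/485 ≈ 31.544)
√(L + k) = √(15299/485 - 35689) = √(-17293866/485) = I*√8387525010/485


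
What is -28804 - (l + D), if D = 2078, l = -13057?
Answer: -17825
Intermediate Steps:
-28804 - (l + D) = -28804 - (-13057 + 2078) = -28804 - 1*(-10979) = -28804 + 10979 = -17825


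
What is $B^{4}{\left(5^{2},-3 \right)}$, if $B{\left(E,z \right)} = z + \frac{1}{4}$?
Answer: $\frac{14641}{256} \approx 57.191$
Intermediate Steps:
$B{\left(E,z \right)} = \frac{1}{4} + z$ ($B{\left(E,z \right)} = z + \frac{1}{4} = \frac{1}{4} + z$)
$B^{4}{\left(5^{2},-3 \right)} = \left(\frac{1}{4} - 3\right)^{4} = \left(- \frac{11}{4}\right)^{4} = \frac{14641}{256}$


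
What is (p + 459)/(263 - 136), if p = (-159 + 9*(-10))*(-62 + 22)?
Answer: 10419/127 ≈ 82.039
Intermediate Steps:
p = 9960 (p = (-159 - 90)*(-40) = -249*(-40) = 9960)
(p + 459)/(263 - 136) = (9960 + 459)/(263 - 136) = 10419/127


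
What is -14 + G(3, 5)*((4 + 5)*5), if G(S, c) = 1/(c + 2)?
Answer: -53/7 ≈ -7.5714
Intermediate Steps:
G(S, c) = 1/(2 + c)
-14 + G(3, 5)*((4 + 5)*5) = -14 + ((4 + 5)*5)/(2 + 5) = -14 + (9*5)/7 = -14 + (⅐)*45 = -14 + 45/7 = -53/7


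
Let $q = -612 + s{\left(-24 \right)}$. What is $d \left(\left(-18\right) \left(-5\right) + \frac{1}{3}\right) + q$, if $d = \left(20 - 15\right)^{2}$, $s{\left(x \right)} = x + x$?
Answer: $\frac{4795}{3} \approx 1598.3$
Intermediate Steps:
$s{\left(x \right)} = 2 x$
$q = -660$ ($q = -612 + 2 \left(-24\right) = -612 - 48 = -660$)
$d = 25$ ($d = 5^{2} = 25$)
$d \left(\left(-18\right) \left(-5\right) + \frac{1}{3}\right) + q = 25 \left(\left(-18\right) \left(-5\right) + \frac{1}{3}\right) - 660 = 25 \left(90 + \frac{1}{3}\right) - 660 = 25 \cdot \frac{271}{3} - 660 = \frac{6775}{3} - 660 = \frac{4795}{3}$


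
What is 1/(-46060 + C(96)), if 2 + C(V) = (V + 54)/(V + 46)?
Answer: -71/3270327 ≈ -2.1710e-5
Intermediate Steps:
C(V) = -2 + (54 + V)/(46 + V) (C(V) = -2 + (V + 54)/(V + 46) = -2 + (54 + V)/(46 + V))
1/(-46060 + C(96)) = 1/(-46060 + (-38 - 1*96)/(46 + 96)) = 1/(-46060 + (-38 - 96)/142) = 1/(-46060 + (1/142)*(-134)) = 1/(-46060 - 67/71) = 1/(-3270327/71) = -71/3270327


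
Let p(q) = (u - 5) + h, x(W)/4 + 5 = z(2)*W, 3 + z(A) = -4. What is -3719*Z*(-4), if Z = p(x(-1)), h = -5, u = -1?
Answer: -163636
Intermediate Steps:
z(A) = -7 (z(A) = -3 - 4 = -7)
x(W) = -20 - 28*W (x(W) = -20 + 4*(-7*W) = -20 - 28*W)
p(q) = -11 (p(q) = (-1 - 5) - 5 = -6 - 5 = -11)
Z = -11
-3719*Z*(-4) = -(-40909)*(-4) = -3719*44 = -163636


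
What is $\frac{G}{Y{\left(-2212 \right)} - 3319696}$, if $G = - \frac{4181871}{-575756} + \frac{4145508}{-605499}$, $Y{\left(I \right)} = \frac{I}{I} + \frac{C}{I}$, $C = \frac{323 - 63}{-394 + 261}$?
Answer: $- \frac{3562654833109323}{28373022632193399522520} \approx -1.2556 \cdot 10^{-7}$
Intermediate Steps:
$C = - \frac{260}{133}$ ($C = \frac{260}{-133} = 260 \left(- \frac{1}{133}\right) = - \frac{260}{133} \approx -1.9549$)
$Y{\left(I \right)} = 1 - \frac{260}{133 I}$ ($Y{\left(I \right)} = \frac{I}{I} - \frac{260}{133 I} = 1 - \frac{260}{133 I}$)
$G = \frac{48439201527}{116206560748}$ ($G = \left(-4181871\right) \left(- \frac{1}{575756}\right) + 4145508 \left(- \frac{1}{605499}\right) = \frac{4181871}{575756} - \frac{1381836}{201833} = \frac{48439201527}{116206560748} \approx 0.41684$)
$\frac{G}{Y{\left(-2212 \right)} - 3319696} = \frac{48439201527}{116206560748 \left(\frac{- \frac{260}{133} - 2212}{-2212} - 3319696\right)} = \frac{48439201527}{116206560748 \left(\left(- \frac{1}{2212}\right) \left(- \frac{294456}{133}\right) - 3319696\right)} = \frac{48439201527}{116206560748 \left(\frac{73614}{73549} - 3319696\right)} = \frac{48439201527}{116206560748 \left(- \frac{244160247490}{73549}\right)} = \frac{48439201527}{116206560748} \left(- \frac{73549}{244160247490}\right) = - \frac{3562654833109323}{28373022632193399522520}$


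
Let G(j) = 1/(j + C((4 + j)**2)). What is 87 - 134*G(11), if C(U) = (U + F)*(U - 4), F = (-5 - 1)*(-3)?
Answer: 2336492/26857 ≈ 86.998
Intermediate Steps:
F = 18 (F = -6*(-3) = 18)
C(U) = (-4 + U)*(18 + U) (C(U) = (U + 18)*(U - 4) = (18 + U)*(-4 + U) = (-4 + U)*(18 + U))
G(j) = 1/(-72 + j + (4 + j)**4 + 14*(4 + j)**2) (G(j) = 1/(j + (-72 + ((4 + j)**2)**2 + 14*(4 + j)**2)) = 1/(j + (-72 + (4 + j)**4 + 14*(4 + j)**2)) = 1/(-72 + j + (4 + j)**4 + 14*(4 + j)**2))
87 - 134*G(11) = 87 - 134/(-72 + 11 + (4 + 11)**4 + 14*(4 + 11)**2) = 87 - 134/(-72 + 11 + 15**4 + 14*15**2) = 87 - 134/(-72 + 11 + 50625 + 14*225) = 87 - 134/(-72 + 11 + 50625 + 3150) = 87 - 134/53714 = 87 - 134*1/53714 = 87 - 67/26857 = 2336492/26857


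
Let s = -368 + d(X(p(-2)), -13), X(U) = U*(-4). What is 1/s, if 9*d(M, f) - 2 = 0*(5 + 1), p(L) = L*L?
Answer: -9/3310 ≈ -0.0027190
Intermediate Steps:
p(L) = L**2
X(U) = -4*U
d(M, f) = 2/9 (d(M, f) = 2/9 + (0*(5 + 1))/9 = 2/9 + (0*6)/9 = 2/9 + (1/9)*0 = 2/9 + 0 = 2/9)
s = -3310/9 (s = -368 + 2/9 = -3310/9 ≈ -367.78)
1/s = 1/(-3310/9) = -9/3310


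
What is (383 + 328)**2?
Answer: 505521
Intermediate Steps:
(383 + 328)**2 = 711**2 = 505521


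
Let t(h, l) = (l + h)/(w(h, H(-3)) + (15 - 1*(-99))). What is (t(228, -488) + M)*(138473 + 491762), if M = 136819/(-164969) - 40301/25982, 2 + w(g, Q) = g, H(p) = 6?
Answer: -144434810105688055/72865817486 ≈ -1.9822e+6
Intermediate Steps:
w(g, Q) = -2 + g
M = -10203246927/4286224558 (M = 136819*(-1/164969) - 40301*1/25982 = -136819/164969 - 40301/25982 = -10203246927/4286224558 ≈ -2.3805)
t(h, l) = (h + l)/(112 + h) (t(h, l) = (l + h)/((-2 + h) + (15 - 1*(-99))) = (h + l)/((-2 + h) + (15 + 99)) = (h + l)/((-2 + h) + 114) = (h + l)/(112 + h))
(t(228, -488) + M)*(138473 + 491762) = ((228 - 488)/(112 + 228) - 10203246927/4286224558)*(138473 + 491762) = (-260/340 - 10203246927/4286224558)*630235 = ((1/340)*(-260) - 10203246927/4286224558)*630235 = (-13/17 - 10203246927/4286224558)*630235 = -229176117013/72865817486*630235 = -144434810105688055/72865817486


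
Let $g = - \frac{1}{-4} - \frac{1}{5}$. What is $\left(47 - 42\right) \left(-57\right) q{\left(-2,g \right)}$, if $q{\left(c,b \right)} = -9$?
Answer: $2565$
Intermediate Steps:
$g = \frac{1}{20}$ ($g = \left(-1\right) \left(- \frac{1}{4}\right) - \frac{1}{5} = \frac{1}{4} - \frac{1}{5} = \frac{1}{20} \approx 0.05$)
$\left(47 - 42\right) \left(-57\right) q{\left(-2,g \right)} = \left(47 - 42\right) \left(-57\right) \left(-9\right) = 5 \left(-57\right) \left(-9\right) = \left(-285\right) \left(-9\right) = 2565$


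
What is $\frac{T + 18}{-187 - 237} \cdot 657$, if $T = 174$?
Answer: $- \frac{15768}{53} \approx -297.51$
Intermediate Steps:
$\frac{T + 18}{-187 - 237} \cdot 657 = \frac{174 + 18}{-187 - 237} \cdot 657 = \frac{192}{-424} \cdot 657 = 192 \left(- \frac{1}{424}\right) 657 = \left(- \frac{24}{53}\right) 657 = - \frac{15768}{53}$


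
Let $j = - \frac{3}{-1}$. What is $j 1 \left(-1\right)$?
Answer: $-3$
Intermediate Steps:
$j = 3$ ($j = \left(-3\right) \left(-1\right) = 3$)
$j 1 \left(-1\right) = 3 \cdot 1 \left(-1\right) = 3 \left(-1\right) = -3$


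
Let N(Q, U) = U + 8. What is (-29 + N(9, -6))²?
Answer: 729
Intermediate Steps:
N(Q, U) = 8 + U
(-29 + N(9, -6))² = (-29 + (8 - 6))² = (-29 + 2)² = (-27)² = 729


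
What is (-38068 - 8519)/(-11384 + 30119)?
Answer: -15529/6245 ≈ -2.4866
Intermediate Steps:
(-38068 - 8519)/(-11384 + 30119) = -46587/18735 = -46587*1/18735 = -15529/6245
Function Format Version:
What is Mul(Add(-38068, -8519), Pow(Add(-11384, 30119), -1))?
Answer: Rational(-15529, 6245) ≈ -2.4866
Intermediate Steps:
Mul(Add(-38068, -8519), Pow(Add(-11384, 30119), -1)) = Mul(-46587, Pow(18735, -1)) = Mul(-46587, Rational(1, 18735)) = Rational(-15529, 6245)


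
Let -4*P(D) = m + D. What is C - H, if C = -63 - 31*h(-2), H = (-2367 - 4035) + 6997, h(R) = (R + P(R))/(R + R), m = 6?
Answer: -2725/4 ≈ -681.25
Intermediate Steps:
P(D) = -3/2 - D/4 (P(D) = -(6 + D)/4 = -3/2 - D/4)
h(R) = (-3/2 + 3*R/4)/(2*R) (h(R) = (R + (-3/2 - R/4))/(R + R) = (-3/2 + 3*R/4)/((2*R)) = (-3/2 + 3*R/4)*(1/(2*R)) = (-3/2 + 3*R/4)/(2*R))
H = 595 (H = -6402 + 6997 = 595)
C = -345/4 (C = -63 - 93*(-2 - 2)/(8*(-2)) = -63 - 93*(-1)*(-4)/(8*2) = -63 - 31*3/4 = -63 - 93/4 = -345/4 ≈ -86.250)
C - H = -345/4 - 1*595 = -345/4 - 595 = -2725/4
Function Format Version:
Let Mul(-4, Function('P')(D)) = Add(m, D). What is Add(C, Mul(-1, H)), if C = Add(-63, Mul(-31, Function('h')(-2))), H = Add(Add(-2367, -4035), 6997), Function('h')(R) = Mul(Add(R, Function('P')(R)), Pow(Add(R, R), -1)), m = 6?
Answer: Rational(-2725, 4) ≈ -681.25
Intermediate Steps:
Function('P')(D) = Add(Rational(-3, 2), Mul(Rational(-1, 4), D)) (Function('P')(D) = Mul(Rational(-1, 4), Add(6, D)) = Add(Rational(-3, 2), Mul(Rational(-1, 4), D)))
Function('h')(R) = Mul(Rational(1, 2), Pow(R, -1), Add(Rational(-3, 2), Mul(Rational(3, 4), R))) (Function('h')(R) = Mul(Add(R, Add(Rational(-3, 2), Mul(Rational(-1, 4), R))), Pow(Add(R, R), -1)) = Mul(Add(Rational(-3, 2), Mul(Rational(3, 4), R)), Pow(Mul(2, R), -1)) = Mul(Add(Rational(-3, 2), Mul(Rational(3, 4), R)), Mul(Rational(1, 2), Pow(R, -1))) = Mul(Rational(1, 2), Pow(R, -1), Add(Rational(-3, 2), Mul(Rational(3, 4), R))))
H = 595 (H = Add(-6402, 6997) = 595)
C = Rational(-345, 4) (C = Add(-63, Mul(-31, Mul(Rational(3, 8), Pow(-2, -1), Add(-2, -2)))) = Add(-63, Mul(-31, Mul(Rational(3, 8), Rational(-1, 2), -4))) = Add(-63, Mul(-31, Rational(3, 4))) = Add(-63, Rational(-93, 4)) = Rational(-345, 4) ≈ -86.250)
Add(C, Mul(-1, H)) = Add(Rational(-345, 4), Mul(-1, 595)) = Add(Rational(-345, 4), -595) = Rational(-2725, 4)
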